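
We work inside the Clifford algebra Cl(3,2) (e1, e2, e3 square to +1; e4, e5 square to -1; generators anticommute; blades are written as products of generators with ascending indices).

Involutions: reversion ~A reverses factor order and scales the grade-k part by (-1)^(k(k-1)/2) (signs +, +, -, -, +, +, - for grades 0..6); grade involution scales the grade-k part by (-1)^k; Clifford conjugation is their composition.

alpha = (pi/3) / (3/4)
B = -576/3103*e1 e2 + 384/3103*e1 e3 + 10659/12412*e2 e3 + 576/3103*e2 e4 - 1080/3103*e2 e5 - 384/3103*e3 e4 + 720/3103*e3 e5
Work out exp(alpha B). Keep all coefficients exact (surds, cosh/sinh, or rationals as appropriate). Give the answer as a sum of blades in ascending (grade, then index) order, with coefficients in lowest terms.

B^2 term by term: the squares give (-576/3103)^2*(e1 e2)^2 + (384/3103)^2*(e1 e3)^2 + (10659/12412)^2*(e2 e3)^2 + (576/3103)^2*(e2 e4)^2 + (-1080/3103)^2*(e2 e5)^2 + (-384/3103)^2*(e3 e4)^2 + (720/3103)^2*(e3 e5)^2 = 331776/9628609*(-1) + 147456/9628609*(-1) + 113614281/154057744*(-1) + 331776/9628609*(+1) + 1166400/9628609*(+1) + 147456/9628609*(+1) + 518400/9628609*(+1) = -9/16 (each basis 2-blade squares to minus the product of its generators' squares); cross terms between blades sharing an index anticommute and cancel; the commuting (index-disjoint) pairs give grade-4 terms 2*c*c'*(blade product), which cancel blade by blade — e1 e2 e3 e4: 442368/9628609 - 442368/9628609 = 0; e1 e2 e3 e5: -829440/9628609 + 829440/9628609 = 0; e2 e3 e4 e5: -829440/9628609 + 829440/9628609 = 0 — confirming B is simple. So B^2 = -9/16.
B^2 = -9/16 — a negative square means the series sums to a rotation: l = 3/4, alpha*l = pi/3, so exp(alpha B) = cos(pi/3) + (sin(pi/3)/(3/4))*B = 1/2 + (2*sqrt(3)/3)*B.
Answer: 1/2 - 384*sqrt(3)/3103*e1 e2 + 256*sqrt(3)/3103*e1 e3 + 3553*sqrt(3)/6206*e2 e3 + 384*sqrt(3)/3103*e2 e4 - 720*sqrt(3)/3103*e2 e5 - 256*sqrt(3)/3103*e3 e4 + 480*sqrt(3)/3103*e3 e5


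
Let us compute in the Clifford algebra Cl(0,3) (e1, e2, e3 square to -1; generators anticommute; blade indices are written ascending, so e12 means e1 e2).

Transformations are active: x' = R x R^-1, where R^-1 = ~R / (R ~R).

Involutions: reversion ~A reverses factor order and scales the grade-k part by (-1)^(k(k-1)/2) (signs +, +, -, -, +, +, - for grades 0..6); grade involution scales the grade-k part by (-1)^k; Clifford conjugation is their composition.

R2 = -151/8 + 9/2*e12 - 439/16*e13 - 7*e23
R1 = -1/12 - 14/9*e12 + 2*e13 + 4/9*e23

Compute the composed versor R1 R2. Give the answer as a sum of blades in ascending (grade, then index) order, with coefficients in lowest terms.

Distribute over the terms of R1 (each basis-blade product reordered to ascending indices, repeated generators contracted through their squares):
(-1/12) R2 = 151/96 - 3/8*e12 + 439/192*e13 + 7/12*e23
(-14/9*e12) R2 = 7 + 1057/36*e12 - 98/9*e13 + 3073/72*e23
(2*e13) R2 = 439/8 - 14*e12 - 151/4*e13 - 9*e23
(4/9*e23) R2 = 28/9 + 439/36*e12 + 2*e13 - 151/18*e23
Summing the partial products and collecting blades:
Answer: 19169/288 + 1957/72*e12 - 25547/576*e13 + 207/8*e23


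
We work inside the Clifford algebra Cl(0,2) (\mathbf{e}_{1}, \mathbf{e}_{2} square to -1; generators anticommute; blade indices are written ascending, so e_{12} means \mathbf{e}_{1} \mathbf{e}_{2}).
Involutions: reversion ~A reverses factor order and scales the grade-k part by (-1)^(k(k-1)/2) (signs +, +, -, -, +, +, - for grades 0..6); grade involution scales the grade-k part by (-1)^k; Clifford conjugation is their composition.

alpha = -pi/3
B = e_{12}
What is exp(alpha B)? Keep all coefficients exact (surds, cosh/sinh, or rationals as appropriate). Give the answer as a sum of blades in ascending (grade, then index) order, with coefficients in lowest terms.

B^2 = (1)^2*(e_{12})^2 = 1*(-1) = -1 (a basis 2-blade squares to minus the product of its generators' squares).
B^2 = -1 — the negative square puts this in the circular regime; l = 1, alpha*l = - \frac{\pi}{3}, so exp(alpha B) = cos(- \frac{\pi}{3}) + (sin(- \frac{\pi}{3})/1)*B = \frac{1}{2} + (- \frac{\sqrt{3}}{2})*B.
Answer: \frac{1}{2} - \frac{\sqrt{3}}{2} e_{12}


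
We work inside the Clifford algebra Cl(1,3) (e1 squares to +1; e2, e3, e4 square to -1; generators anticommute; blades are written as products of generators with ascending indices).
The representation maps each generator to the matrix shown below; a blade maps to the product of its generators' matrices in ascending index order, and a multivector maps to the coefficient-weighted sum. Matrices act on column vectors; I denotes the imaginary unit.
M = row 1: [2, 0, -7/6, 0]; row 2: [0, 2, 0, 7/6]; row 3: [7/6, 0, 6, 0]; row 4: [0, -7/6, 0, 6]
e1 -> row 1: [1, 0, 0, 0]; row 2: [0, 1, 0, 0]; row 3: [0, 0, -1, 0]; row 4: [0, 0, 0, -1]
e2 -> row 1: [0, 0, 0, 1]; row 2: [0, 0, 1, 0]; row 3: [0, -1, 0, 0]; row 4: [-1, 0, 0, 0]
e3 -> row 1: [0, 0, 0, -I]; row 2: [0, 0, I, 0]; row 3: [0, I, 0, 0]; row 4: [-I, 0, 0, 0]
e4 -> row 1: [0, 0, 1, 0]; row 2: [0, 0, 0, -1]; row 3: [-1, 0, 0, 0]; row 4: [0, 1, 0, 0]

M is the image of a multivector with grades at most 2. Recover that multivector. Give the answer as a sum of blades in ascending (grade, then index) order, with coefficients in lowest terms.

Method: the blade images are trace-orthogonal — tr(rho(e_A) rho(e_B)^-1) = 4 if A = B and 0 otherwise — and rho(e_A)^-1 = (e_A)^2 * rho(e_A) with (e_A)^2 = +1 or -1, so the coefficient of e_A in the preimage is (e_A)^2 * tr(M rho(e_A))/4.
Nonzero projections over blades of grade <= 2: 1: (1)^2 = +1, tr(M 1) = 16, coefficient 4; e1: (e1)^2 = +1, tr(M rho(e1)) = -8, coefficient -2; e4: (e4)^2 = -1, tr(M rho(e4)) = 14/3, coefficient -7/6. Every other blade of grade <= 2 projects to 0.
Answer: 4 - 2*e1 - 7/6*e4


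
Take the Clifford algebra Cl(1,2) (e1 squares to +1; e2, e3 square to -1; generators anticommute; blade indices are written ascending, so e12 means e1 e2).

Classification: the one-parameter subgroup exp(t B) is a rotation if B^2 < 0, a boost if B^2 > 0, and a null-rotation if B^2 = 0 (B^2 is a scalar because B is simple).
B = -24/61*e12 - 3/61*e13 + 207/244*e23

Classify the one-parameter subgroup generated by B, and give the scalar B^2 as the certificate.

B^2 term by term: the squares give (-24/61)^2*(e12)^2 + (-3/61)^2*(e13)^2 + (207/244)^2*(e23)^2 = 576/3721*(+1) + 9/3721*(+1) + 42849/59536*(-1) = -9/16 (each basis 2-blade squares to minus the product of its generators' squares); cross terms between blades sharing an index anticommute and cancel. So B^2 = -9/16.
Answer: rotation, certificate B^2 = -9/16. Check the certificate: B^2 = -9/16, and that sign is decisive whatever form B takes.


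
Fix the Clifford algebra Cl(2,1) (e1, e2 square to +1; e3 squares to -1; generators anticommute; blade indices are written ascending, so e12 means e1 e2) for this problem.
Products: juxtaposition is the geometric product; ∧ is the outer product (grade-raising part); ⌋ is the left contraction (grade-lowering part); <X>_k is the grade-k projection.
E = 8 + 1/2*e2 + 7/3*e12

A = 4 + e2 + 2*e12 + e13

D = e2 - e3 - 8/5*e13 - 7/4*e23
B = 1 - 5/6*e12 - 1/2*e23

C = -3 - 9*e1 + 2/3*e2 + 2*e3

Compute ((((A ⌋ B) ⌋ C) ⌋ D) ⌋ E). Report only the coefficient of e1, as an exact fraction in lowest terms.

step 1: 17/3 + 5/6*e1 - 1/2*e3 - 10/3*e12 - 2*e23
step 2: -47/2 - 51*e1 + 34/9*e2 + 34/3*e3
step 3: 136/9 - 272/15*e1 - 130/3*e2 + 4432/45*e3 + 188/5*e13 + 329/8*e23
step 4: 893/9 + 910/9*e1 - 1564/45*e2 + 952/27*e12
Answer: 910/9


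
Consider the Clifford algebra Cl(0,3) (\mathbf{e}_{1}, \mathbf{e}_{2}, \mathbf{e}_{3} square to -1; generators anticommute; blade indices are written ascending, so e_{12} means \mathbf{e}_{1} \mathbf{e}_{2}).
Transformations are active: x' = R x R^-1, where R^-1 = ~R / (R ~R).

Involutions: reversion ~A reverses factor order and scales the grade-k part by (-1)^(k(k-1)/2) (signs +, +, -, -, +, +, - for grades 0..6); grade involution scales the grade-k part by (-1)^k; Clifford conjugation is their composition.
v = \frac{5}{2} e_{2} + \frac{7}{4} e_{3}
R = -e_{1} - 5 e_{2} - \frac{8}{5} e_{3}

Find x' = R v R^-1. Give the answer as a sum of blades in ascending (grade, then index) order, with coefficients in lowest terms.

~R = -e_{1} - 5 e_{2} - \frac{8}{5} e_{3}, and R ~R = -\frac{714}{25}, so R^-1 = ~R / (-\frac{714}{25}).
R v = \frac{153}{10} - \frac{5}{2} e_{12} - \frac{7}{4} e_{13} - \frac{19}{4} e_{23}
Answer: \frac{15}{14} e_{1} + \frac{20}{7} e_{2} - \frac{1}{28} e_{3}


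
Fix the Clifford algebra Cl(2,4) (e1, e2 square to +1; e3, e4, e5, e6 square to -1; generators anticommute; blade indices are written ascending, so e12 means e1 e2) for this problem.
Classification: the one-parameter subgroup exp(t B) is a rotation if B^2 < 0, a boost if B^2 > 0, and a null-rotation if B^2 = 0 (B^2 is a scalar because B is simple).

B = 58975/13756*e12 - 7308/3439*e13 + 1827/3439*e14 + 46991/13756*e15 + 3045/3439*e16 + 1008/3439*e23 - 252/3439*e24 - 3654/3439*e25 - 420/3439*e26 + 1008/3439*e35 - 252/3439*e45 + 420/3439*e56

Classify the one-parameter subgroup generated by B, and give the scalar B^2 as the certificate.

B^2 term by term: the squares give (58975/13756)^2*(e12)^2 + (-7308/3439)^2*(e13)^2 + (1827/3439)^2*(e14)^2 + (46991/13756)^2*(e15)^2 + (3045/3439)^2*(e16)^2 + (1008/3439)^2*(e23)^2 + (-252/3439)^2*(e24)^2 + (-3654/3439)^2*(e25)^2 + (-420/3439)^2*(e26)^2 + (1008/3439)^2*(e35)^2 + (-252/3439)^2*(e45)^2 + (420/3439)^2*(e56)^2 = 3478050625/189227536*(-1) + 53406864/11826721*(+1) + 3337929/11826721*(+1) + 2208154081/189227536*(+1) + 9272025/11826721*(+1) + 1016064/11826721*(+1) + 63504/11826721*(+1) + 13351716/11826721*(+1) + 176400/11826721*(+1) + 1016064/11826721*(-1) + 63504/11826721*(-1) + 176400/11826721*(-1) = 0 (each basis 2-blade squares to minus the product of its generators' squares); cross terms between blades sharing an index anticommute and cancel; the commuting (index-disjoint) pairs give grade-4 terms 2*c*c'*(blade product), which cancel blade by blade — e1234: -3683232/11826721 + 3683232/11826721 = 0; e1235: 29723400/11826721 - 53406864/11826721 + 23683464/11826721 = 0; e1236: -6138720/11826721 + 6138720/11826721 = 0; e1245: -7430850/11826721 + 13351716/11826721 - 5920866/11826721 = 0; e1246: 1534680/11826721 - 1534680/11826721 = 0; e1256: 12384750/11826721 + 9868110/11826721 - 22252860/11826721 = 0; e1345: 3683232/11826721 - 3683232/11826721 = 0; e1356: -6138720/11826721 + 6138720/11826721 = 0; e1456: 1534680/11826721 - 1534680/11826721 = 0; e2345: -508032/11826721 + 508032/11826721 = 0; e2356: 846720/11826721 - 846720/11826721 = 0; e2456: -211680/11826721 + 211680/11826721 = 0 — confirming B is simple. So B^2 = 0.
Answer: null-rotation, certificate B^2 = 0. The invariant at work: B^2 = 0 is unchanged by conjugation, hence its sign classifies the subgroup whatever basis B is written in.


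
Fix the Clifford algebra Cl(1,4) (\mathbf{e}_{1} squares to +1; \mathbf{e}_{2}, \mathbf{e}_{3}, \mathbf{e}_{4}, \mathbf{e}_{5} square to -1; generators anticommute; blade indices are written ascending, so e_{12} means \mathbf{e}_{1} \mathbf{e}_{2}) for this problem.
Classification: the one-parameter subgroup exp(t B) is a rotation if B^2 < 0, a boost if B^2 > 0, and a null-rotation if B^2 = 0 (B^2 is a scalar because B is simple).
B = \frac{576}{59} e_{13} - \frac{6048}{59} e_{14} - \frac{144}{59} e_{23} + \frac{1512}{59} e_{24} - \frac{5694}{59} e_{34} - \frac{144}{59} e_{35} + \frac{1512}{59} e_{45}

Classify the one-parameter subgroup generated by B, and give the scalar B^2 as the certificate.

B^2 term by term: the squares give (\frac{576}{59})^2*(e_{13})^2 + (-\frac{6048}{59})^2*(e_{14})^2 + (-\frac{144}{59})^2*(e_{23})^2 + (\frac{1512}{59})^2*(e_{24})^2 + (-\frac{5694}{59})^2*(e_{34})^2 + (-\frac{144}{59})^2*(e_{35})^2 + (\frac{1512}{59})^2*(e_{45})^2 = \frac{331776}{3481}*(+1) + \frac{36578304}{3481}*(+1) + \frac{20736}{3481}*(-1) + \frac{2286144}{3481}*(-1) + \frac{32421636}{3481}*(-1) + \frac{20736}{3481}*(-1) + \frac{2286144}{3481}*(-1) = -36 (each basis 2-blade squares to minus the product of its generators' squares); cross terms between blades sharing an index anticommute and cancel; the commuting (index-disjoint) pairs give grade-4 terms 2*c*c'*(blade product), which cancel blade by blade — e_{1234}: -\frac{1741824}{3481} + \frac{1741824}{3481} = 0; e_{1345}: \frac{1741824}{3481} - \frac{1741824}{3481} = 0; e_{2345}: -\frac{435456}{3481} + \frac{435456}{3481} = 0 — confirming B is simple. So B^2 = -36.
Answer: rotation, certificate B^2 = -36. B^2 = -36 is basis-independent, so its sign is the whole story.


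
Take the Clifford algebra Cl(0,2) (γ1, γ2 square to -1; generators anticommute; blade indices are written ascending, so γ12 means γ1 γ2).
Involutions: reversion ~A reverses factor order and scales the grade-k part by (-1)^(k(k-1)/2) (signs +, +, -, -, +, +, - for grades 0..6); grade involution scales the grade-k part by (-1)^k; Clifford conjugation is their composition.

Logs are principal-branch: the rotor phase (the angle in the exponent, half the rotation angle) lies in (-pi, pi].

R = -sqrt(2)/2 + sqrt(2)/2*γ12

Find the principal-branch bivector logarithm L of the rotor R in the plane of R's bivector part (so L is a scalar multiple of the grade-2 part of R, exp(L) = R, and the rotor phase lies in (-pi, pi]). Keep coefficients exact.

The scalar part of R is -sqrt(2)/2, so the principal-branch rotor phase is pinned; divide the bivector part by its sine to get the unit plane — L is the phase times that plane.
Concretely: cos(phase) = -sqrt(2)/2 gives phase = ±3*pi/4, and since phase/sin(phase) is even the sign is immaterial: L = (phase/sin(phase)) * <R>_2 = (3*sqrt(2)*pi/4) * <R>_2.
Answer: 3*pi/4*γ12


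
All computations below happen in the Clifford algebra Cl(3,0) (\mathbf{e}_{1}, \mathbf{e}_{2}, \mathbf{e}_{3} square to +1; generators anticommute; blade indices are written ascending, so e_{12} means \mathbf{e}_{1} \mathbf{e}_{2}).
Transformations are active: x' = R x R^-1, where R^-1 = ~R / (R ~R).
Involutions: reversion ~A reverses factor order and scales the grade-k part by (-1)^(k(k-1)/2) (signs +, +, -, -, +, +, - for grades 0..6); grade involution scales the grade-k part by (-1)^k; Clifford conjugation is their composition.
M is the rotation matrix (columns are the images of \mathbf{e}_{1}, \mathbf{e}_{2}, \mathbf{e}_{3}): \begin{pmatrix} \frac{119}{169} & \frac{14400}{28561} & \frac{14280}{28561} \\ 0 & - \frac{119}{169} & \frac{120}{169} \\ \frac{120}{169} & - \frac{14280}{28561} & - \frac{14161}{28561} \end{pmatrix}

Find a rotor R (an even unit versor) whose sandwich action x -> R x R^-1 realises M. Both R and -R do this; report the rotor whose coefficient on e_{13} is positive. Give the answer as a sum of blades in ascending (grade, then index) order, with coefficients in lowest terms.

Method: write R = a + b12*e_{12} + b13*e_{13} + b23*e_{23} with a^2 + b12^2 + b13^2 + b23^2 = 1 (so R^-1 = ~R). Expanding the columns R e_j ~R gives tr M = 4a^2 - 1 and, from the antisymmetric part, M21 - M12 = -4a*b12, M13 - M31 = 4a*b13, M32 - M23 = -4a*b23.
Here tr M = -\frac{14161}{28561}, so a^2 = (1 + tr M)/4 = \frac{3600}{28561} and a = ±\frac{60}{169}. Taking a = \frac{60}{169}: M21 - M12 = -\frac{14400}{28561}, M13 - M31 = -\frac{6000}{28561}, M32 - M23 = -\frac{34560}{28561}, giving b12 = \frac{60}{169}, b13 = -\frac{25}{169}, b23 = \frac{144}{169}, i.e. R = \frac{60}{169} + \frac{60}{169} e_{12} - \frac{25}{169} e_{13} + \frac{144}{169} e_{23}.
Its e_{13} coefficient is negative, so report the other preimage -R.
Answer: -\frac{60}{169} - \frac{60}{169} e_{12} + \frac{25}{169} e_{13} - \frac{144}{169} e_{23}. Recall the cover is two-to-one: with M of trace -\frac{14161}{28561}, both preimages act alike, and the stated e_{13} sign chooses the sheet.


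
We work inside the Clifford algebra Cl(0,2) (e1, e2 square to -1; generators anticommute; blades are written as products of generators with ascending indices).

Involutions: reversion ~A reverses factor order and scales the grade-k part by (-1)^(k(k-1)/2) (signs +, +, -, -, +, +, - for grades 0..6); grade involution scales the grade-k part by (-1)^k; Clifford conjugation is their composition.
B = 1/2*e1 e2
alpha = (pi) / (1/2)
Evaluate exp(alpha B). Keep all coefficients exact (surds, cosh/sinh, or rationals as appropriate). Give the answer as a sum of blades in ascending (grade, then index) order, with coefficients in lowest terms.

B^2 = (1/2)^2*(e1 e2)^2 = 1/4*(-1) = -1/4 (a basis 2-blade squares to minus the product of its generators' squares).
B^2 = -1/4 — circular case — the even/odd split gives cos and sin: l = 1/2, alpha*l = pi, so exp(alpha B) = cos(pi) + (sin(pi)/(1/2))*B = -1 + (0)*B.
Answer: -1


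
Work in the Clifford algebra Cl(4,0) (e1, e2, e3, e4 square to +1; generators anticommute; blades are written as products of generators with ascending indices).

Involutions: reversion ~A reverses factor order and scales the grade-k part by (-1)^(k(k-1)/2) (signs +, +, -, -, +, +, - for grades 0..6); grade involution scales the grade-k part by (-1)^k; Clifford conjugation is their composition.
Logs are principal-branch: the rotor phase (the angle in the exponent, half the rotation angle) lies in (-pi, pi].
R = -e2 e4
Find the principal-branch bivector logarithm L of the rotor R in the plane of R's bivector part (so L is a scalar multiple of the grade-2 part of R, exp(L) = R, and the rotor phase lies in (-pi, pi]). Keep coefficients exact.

The scalar part of R is 0, which fixes the principal-branch rotor phase; the unit plane is then the bivector part divided by the sine of that phase, and L is that plane scaled by the phase.
Concretely: cos(phase) = 0 gives phase = ±pi/2, and since phase/sin(phase) is even the sign is immaterial: L = (phase/sin(phase)) * <R>_2 = (pi/2) * <R>_2.
Answer: -pi/2*e2 e4


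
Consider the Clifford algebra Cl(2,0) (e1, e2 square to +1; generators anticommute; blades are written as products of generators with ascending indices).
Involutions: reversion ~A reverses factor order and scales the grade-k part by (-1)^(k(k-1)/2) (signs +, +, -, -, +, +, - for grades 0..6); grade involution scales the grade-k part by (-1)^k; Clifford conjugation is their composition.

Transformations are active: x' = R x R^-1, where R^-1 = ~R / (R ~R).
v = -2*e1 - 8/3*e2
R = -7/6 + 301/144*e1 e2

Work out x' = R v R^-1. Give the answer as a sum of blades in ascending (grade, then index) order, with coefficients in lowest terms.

~R = -7/6 - 301/144*e1 e2, and R ~R = 118825/20736, so R^-1 = ~R / (118825/20736).
R v = -175/54*e1 + 175/24*e2
Answer: 322/97*e1 - 88/291*e2


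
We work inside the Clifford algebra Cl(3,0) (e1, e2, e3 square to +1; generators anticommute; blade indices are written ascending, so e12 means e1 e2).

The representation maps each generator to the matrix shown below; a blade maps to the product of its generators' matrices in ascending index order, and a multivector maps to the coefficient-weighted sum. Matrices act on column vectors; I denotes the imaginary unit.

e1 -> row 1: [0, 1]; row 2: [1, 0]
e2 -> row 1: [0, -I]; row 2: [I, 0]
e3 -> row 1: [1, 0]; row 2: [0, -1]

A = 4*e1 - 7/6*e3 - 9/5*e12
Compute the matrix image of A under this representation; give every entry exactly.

Bivector images (products of the table entries): rho(e12) = rho(e1)rho(e2) = row 1: [I, 0]; row 2: [0, -I].
M = (4)*rho(e1) + (-7/6)*rho(e3) + (-9/5)*rho(e12), summed entrywise:
Answer: row 1: [-7/6 - 9*I/5, 4]; row 2: [4, 7/6 + 9*I/5]


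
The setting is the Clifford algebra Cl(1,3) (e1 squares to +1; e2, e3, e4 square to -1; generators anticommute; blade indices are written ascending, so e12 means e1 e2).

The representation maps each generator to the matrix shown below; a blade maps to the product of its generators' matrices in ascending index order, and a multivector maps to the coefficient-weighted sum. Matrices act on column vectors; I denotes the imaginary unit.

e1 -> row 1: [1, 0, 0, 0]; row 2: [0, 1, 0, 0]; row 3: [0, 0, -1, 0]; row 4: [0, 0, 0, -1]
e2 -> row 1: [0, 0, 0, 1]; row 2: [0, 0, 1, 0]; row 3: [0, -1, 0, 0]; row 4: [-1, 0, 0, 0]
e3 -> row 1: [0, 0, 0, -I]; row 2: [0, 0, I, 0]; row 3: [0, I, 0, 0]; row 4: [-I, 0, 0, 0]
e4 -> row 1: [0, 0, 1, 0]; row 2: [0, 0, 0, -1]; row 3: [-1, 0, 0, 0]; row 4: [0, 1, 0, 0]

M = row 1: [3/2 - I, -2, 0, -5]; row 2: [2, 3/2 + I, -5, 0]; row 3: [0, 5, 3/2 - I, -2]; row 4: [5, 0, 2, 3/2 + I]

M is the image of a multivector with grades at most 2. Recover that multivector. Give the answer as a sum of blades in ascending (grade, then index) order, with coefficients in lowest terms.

Method: the blade images are trace-orthogonal — tr(rho(e_A) rho(e_B)^-1) = 4 if A = B and 0 otherwise — and rho(e_A)^-1 = (e_A)^2 * rho(e_A) with (e_A)^2 = +1 or -1, so the coefficient of e_A in the preimage is (e_A)^2 * tr(M rho(e_A))/4.
Nonzero projections over blades of grade <= 2: 1: (1)^2 = +1, tr(M 1) = 6, coefficient 3/2; e2: (e2)^2 = -1, tr(M rho(e2)) = 20, coefficient -5; e23: (e23)^2 = -1, tr(M rho(e23)) = -4, coefficient 1; e24: (e24)^2 = -1, tr(M rho(e24)) = 8, coefficient -2. Every other blade of grade <= 2 projects to 0.
Answer: 3/2 - 5*e2 + e23 - 2*e24


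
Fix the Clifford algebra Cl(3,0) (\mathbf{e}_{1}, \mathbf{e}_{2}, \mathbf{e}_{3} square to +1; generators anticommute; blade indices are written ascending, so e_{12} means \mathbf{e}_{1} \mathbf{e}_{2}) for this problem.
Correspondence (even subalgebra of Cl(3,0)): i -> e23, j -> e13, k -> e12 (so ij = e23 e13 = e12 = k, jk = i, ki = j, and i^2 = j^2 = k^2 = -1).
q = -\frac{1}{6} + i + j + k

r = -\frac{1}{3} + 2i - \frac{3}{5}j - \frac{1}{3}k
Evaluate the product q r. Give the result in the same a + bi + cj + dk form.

In blades: q = -\frac{1}{6} + e_{12} + e_{13} + e_{23}, r = -\frac{1}{3} - \frac{1}{3} e_{12} - \frac{3}{5} e_{13} + 2 e_{23}.
Distribute q over r term by term (generator squares from the signature, products reordered to ascending indices): (-\frac{1}{6})*r = \frac{1}{18} + \frac{1}{18} e_{12} + \frac{1}{10} e_{13} - \frac{1}{3} e_{23}; (e_{12})*r = \frac{1}{3} - \frac{1}{3} e_{12} + 2 e_{13} + \frac{3}{5} e_{23}; (e_{13})*r = \frac{3}{5} - 2 e_{12} - \frac{1}{3} e_{13} - \frac{1}{3} e_{23}; (e_{23})*r = -2 - \frac{3}{5} e_{12} + \frac{1}{3} e_{13} - \frac{1}{3} e_{23}.
Sum: -\frac{91}{90} - \frac{259}{90} e_{12} + \frac{21}{10} e_{13} - \frac{2}{5} e_{23}; translating back through the correspondence:
Answer: -\frac{91}{90} - \frac{2}{5}i + \frac{21}{10}j - \frac{259}{90}k


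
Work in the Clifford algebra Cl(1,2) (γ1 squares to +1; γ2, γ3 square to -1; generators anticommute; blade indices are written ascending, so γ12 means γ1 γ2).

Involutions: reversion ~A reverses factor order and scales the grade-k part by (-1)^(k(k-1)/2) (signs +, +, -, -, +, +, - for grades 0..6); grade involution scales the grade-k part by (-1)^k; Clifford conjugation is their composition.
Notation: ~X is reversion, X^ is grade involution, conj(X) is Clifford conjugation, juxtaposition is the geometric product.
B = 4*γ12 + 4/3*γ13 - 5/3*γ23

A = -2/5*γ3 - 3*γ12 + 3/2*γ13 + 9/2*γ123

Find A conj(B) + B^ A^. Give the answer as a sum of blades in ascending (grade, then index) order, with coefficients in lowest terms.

first term: 10 - 209/30*γ1 + 16/3*γ2 - 18*γ3 + 5/2*γ12 + 5*γ13 - 10*γ23 + 8/5*γ123
second term: -10 - 241/30*γ1 + 20/3*γ2 - 18*γ3 + 5/2*γ12 + 5*γ13 - 10*γ23 + 8/5*γ123
Answer: -15*γ1 + 12*γ2 - 36*γ3 + 5*γ12 + 10*γ13 - 20*γ23 + 16/5*γ123


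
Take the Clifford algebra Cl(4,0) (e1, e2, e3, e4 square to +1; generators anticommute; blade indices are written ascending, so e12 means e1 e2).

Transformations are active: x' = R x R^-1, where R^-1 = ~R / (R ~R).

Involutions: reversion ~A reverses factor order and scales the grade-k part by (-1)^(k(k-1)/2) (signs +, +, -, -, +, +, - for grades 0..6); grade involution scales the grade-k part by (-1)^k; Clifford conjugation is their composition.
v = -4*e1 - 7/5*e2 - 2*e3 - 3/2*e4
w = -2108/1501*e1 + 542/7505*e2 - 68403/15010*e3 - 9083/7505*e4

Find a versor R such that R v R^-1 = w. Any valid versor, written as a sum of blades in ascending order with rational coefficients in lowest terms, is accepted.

A norm check does it: q(v) = q(w) = 2421/100, hence R = v + w = -8112/1501*e1 - 1993/1501*e2 - 98423/15010*e3 - 40681/15010*e4 realises the map — parallel part kept, (v - w)/2 negated, v carried to w.
Answer: -8112/1501*e1 - 1993/1501*e2 - 98423/15010*e3 - 40681/15010*e4


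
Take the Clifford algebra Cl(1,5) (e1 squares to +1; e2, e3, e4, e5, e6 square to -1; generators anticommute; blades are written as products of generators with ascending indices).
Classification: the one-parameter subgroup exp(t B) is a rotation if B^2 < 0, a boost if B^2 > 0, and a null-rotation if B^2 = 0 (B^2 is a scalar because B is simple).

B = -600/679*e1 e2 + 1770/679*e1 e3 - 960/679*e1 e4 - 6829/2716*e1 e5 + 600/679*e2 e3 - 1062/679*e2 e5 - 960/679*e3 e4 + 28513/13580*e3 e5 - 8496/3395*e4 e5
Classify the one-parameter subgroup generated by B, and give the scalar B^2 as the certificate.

B^2 term by term: the squares give (-600/679)^2*(e1 e2)^2 + (1770/679)^2*(e1 e3)^2 + (-960/679)^2*(e1 e4)^2 + (-6829/2716)^2*(e1 e5)^2 + (600/679)^2*(e2 e3)^2 + (-1062/679)^2*(e2 e5)^2 + (-960/679)^2*(e3 e4)^2 + (28513/13580)^2*(e3 e5)^2 + (-8496/3395)^2*(e4 e5)^2 = 360000/461041*(+1) + 3132900/461041*(+1) + 921600/461041*(+1) + 46635241/7376656*(+1) + 360000/461041*(-1) + 1127844/461041*(-1) + 921600/461041*(-1) + 812991169/184416400*(-1) + 72182016/11526025*(-1) = 0 (each basis 2-blade squares to minus the product of its generators' squares); cross terms between blades sharing an index anticommute and cancel; the commuting (index-disjoint) pairs give grade-4 terms 2*c*c'*(blade product), which cancel blade by blade — e1 e2 e3 e4: 1152000/461041 - 1152000/461041 = 0; e1 e2 e3 e5: -1710780/461041 + 3759480/461041 - 2048700/461041 = 0; e1 e2 e4 e5: 2039040/461041 - 2039040/461041 = 0; e1 e3 e4 e5: -6015168/461041 + 2737248/461041 + 3277920/461041 = 0; e2 e3 e4 e5: -2039040/461041 + 2039040/461041 = 0 — confirming B is simple. So B^2 = 0.
Answer: null-rotation, certificate B^2 = 0. Why this suffices: the scalar 0 survives any versor conjugation, so its sign alone determines the class however B is presented.


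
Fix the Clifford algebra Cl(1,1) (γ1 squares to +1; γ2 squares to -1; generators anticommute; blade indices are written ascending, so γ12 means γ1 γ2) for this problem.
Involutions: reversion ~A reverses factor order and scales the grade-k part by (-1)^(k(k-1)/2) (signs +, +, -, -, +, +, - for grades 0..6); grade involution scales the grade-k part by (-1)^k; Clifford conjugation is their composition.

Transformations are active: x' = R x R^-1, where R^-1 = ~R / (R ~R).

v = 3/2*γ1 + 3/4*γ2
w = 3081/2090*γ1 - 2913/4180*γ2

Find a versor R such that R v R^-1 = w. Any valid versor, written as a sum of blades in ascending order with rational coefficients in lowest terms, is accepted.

Key observation: q(v) = q(w) = 27/16 (sandwiches preserve the norm), so R = v + w = 3108/1045*γ1 + 111/2090*γ2 works whenever it is invertible — the component of v along it is kept and (v - w)/2 reverses, sending v to w.
Answer: 3108/1045*γ1 + 111/2090*γ2


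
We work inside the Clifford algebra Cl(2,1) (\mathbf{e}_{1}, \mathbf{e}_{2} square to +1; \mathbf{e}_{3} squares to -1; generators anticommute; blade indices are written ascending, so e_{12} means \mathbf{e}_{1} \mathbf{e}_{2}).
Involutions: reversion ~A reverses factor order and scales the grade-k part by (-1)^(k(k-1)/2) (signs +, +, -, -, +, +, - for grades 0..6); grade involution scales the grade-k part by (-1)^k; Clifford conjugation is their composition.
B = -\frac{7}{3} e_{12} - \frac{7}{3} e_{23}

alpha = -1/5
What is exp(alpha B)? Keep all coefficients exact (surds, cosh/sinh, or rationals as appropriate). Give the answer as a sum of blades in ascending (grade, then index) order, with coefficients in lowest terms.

B^2 term by term: the squares give (-\frac{7}{3})^2*(e_{12})^2 + (-\frac{7}{3})^2*(e_{23})^2 = \frac{49}{9}*(-1) + \frac{49}{9}*(+1) = 0 (each basis 2-blade squares to minus the product of its generators' squares); cross terms between blades sharing an index anticommute and cancel. So B^2 = 0.
B^2 = 0, so the series truncates immediately: exp(alpha B) = 1 + alpha B (parabolic case).
Answer: 1 + \frac{7}{15} e_{12} + \frac{7}{15} e_{23}


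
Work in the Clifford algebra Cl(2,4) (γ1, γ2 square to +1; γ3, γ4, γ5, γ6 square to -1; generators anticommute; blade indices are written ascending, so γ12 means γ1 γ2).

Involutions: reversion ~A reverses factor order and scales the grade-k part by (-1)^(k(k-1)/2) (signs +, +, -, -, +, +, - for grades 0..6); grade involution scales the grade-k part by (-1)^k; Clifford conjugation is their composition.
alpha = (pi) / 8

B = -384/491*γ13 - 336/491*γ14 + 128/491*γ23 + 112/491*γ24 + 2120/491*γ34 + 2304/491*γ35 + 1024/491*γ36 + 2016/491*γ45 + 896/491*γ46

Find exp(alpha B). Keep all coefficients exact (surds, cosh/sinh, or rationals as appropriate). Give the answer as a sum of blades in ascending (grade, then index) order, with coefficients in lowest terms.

B^2 term by term: the squares give (-384/491)^2*(γ13)^2 + (-336/491)^2*(γ14)^2 + (128/491)^2*(γ23)^2 + (112/491)^2*(γ24)^2 + (2120/491)^2*(γ34)^2 + (2304/491)^2*(γ35)^2 + (1024/491)^2*(γ36)^2 + (2016/491)^2*(γ45)^2 + (896/491)^2*(γ46)^2 = 147456/241081*(+1) + 112896/241081*(+1) + 16384/241081*(+1) + 12544/241081*(+1) + 4494400/241081*(-1) + 5308416/241081*(-1) + 1048576/241081*(-1) + 4064256/241081*(-1) + 802816/241081*(-1) = -64 (each basis 2-blade squares to minus the product of its generators' squares); cross terms between blades sharing an index anticommute and cancel; the commuting (index-disjoint) pairs give grade-4 terms 2*c*c'*(blade product), which cancel blade by blade — γ1234: 86016/241081 - 86016/241081 = 0; γ1345: -1548288/241081 + 1548288/241081 = 0; γ1346: -688128/241081 + 688128/241081 = 0; γ2345: 516096/241081 - 516096/241081 = 0; γ2346: 229376/241081 - 229376/241081 = 0; γ3456: -4128768/241081 + 4128768/241081 = 0 — confirming B is simple. So B^2 = -64.
B^2 = -64 — the negative square puts this in the circular regime; l = 8, alpha*l = pi, so exp(alpha B) = cos(pi) + (sin(pi)/8)*B = -1 + (0)*B.
Answer: -1


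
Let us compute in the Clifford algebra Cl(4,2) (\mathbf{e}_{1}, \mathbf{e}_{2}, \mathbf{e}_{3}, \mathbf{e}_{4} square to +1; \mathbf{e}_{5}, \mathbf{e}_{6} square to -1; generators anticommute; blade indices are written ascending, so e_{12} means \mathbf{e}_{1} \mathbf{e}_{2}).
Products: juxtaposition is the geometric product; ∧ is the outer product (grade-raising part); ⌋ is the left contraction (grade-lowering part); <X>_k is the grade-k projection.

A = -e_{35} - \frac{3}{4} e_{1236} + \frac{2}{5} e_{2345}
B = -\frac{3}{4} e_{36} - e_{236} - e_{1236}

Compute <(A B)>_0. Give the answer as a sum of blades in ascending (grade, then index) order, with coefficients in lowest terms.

step 1: -\frac{3}{4} + \frac{3}{4} e_{1} + \frac{9}{16} e_{12} - \frac{3}{4} e_{56} - e_{256} + \frac{2}{5} e_{456} - e_{1256} + \frac{2}{5} e_{1456} - \frac{3}{10} e_{2456}
step 2: -\frac{3}{4}
Answer: -\frac{3}{4}


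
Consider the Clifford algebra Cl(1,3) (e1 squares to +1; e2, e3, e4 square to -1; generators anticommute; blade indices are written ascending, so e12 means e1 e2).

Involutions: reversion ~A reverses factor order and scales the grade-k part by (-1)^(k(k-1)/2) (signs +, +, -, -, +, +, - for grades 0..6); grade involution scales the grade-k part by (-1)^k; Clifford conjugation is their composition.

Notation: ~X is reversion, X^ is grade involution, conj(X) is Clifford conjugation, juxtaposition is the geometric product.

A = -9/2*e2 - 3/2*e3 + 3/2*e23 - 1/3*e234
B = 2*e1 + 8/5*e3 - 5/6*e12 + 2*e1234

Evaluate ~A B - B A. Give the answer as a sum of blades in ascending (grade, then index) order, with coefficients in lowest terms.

first term: 12/5 + 37/12*e1 + 12/5*e2 + 9*e12 + 17/4*e13 + 3*e14 - 36/5*e23 + 8/15*e24 - 7/4*e123 + 3*e124 - 167/18*e134 - 2/3*e1234
second term: 12/5 - 53/12*e1 + 12/5*e2 - 9*e12 - 7/4*e13 - 3*e14 + 36/5*e23 - 8/15*e24 + 17/4*e123 - 3*e124 + 157/18*e134 - 2/3*e1234
Answer: 15/2*e1 + 18*e12 + 6*e13 + 6*e14 - 72/5*e23 + 16/15*e24 - 6*e123 + 6*e124 - 18*e134


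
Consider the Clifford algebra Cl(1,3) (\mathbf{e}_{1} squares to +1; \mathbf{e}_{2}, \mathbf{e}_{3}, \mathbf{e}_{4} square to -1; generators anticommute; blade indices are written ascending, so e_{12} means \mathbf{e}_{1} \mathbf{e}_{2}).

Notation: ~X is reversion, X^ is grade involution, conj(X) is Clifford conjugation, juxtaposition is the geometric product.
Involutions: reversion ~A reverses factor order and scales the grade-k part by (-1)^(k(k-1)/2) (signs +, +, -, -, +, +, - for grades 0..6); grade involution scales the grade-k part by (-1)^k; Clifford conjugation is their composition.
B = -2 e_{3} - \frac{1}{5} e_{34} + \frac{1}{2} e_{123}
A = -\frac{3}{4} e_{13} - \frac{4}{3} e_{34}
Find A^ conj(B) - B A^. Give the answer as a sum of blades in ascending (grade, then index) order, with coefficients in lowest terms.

first term: \frac{4}{15} + \frac{3}{2} e_{1} + \frac{3}{8} e_{2} - \frac{8}{3} e_{4} + \frac{3}{20} e_{14} - \frac{2}{3} e_{124}
second term: -\frac{4}{15} + \frac{3}{2} e_{1} + \frac{3}{8} e_{2} - \frac{8}{3} e_{4} + \frac{3}{20} e_{14} + \frac{2}{3} e_{124}
Answer: \frac{8}{15} - \frac{4}{3} e_{124}


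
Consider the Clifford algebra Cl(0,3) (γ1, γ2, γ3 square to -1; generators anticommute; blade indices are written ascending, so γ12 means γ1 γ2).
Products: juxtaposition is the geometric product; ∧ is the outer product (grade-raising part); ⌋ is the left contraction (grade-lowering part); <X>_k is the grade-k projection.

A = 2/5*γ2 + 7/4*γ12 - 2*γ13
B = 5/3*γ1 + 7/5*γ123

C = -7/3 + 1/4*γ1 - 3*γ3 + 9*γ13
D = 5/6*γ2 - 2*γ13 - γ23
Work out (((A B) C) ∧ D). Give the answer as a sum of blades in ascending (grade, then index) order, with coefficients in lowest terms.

step 1: 7/60*γ2 - 347/60*γ3 - 2/3*γ12 + 14/25*γ13
step 2: -2239/100 - 5037/100*γ1 - 79/180*γ2 + 12271/900*γ3 + 1099/720*γ12 + 167/1200*γ13 - 127/20*γ23 + 19/20*γ123
step 3: -2239/120*γ2 - 1679/40*γ12 + 2239/50*γ13 + 59551/5400*γ23 + 39501/800*γ123
Answer: -2239/120*γ2 - 1679/40*γ12 + 2239/50*γ13 + 59551/5400*γ23 + 39501/800*γ123


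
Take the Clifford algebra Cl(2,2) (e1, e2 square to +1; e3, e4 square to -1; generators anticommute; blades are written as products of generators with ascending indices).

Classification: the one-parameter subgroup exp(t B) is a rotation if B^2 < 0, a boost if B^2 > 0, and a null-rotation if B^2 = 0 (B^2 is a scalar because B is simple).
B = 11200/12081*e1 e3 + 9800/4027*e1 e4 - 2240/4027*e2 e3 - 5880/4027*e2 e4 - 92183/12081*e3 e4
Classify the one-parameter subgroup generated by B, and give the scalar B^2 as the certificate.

B^2 term by term: the squares give (11200/12081)^2*(e1 e3)^2 + (9800/4027)^2*(e1 e4)^2 + (-2240/4027)^2*(e2 e3)^2 + (-5880/4027)^2*(e2 e4)^2 + (-92183/12081)^2*(e3 e4)^2 = 125440000/145950561*(+1) + 96040000/16216729*(+1) + 5017600/16216729*(+1) + 34574400/16216729*(+1) + 8497705489/145950561*(-1) = -49 (each basis 2-blade squares to minus the product of its generators' squares); cross terms between blades sharing an index anticommute and cancel; the commuting (index-disjoint) pairs give grade-4 terms 2*c*c'*(blade product), which cancel blade by blade — e1 e2 e3 e4: 43904000/16216729 - 43904000/16216729 = 0 — confirming B is simple. So B^2 = -49.
Answer: rotation, certificate B^2 = -49. Note: conjugating B changes its blade decomposition but never the scalar B^2 = -49, whose sign settles the classification.


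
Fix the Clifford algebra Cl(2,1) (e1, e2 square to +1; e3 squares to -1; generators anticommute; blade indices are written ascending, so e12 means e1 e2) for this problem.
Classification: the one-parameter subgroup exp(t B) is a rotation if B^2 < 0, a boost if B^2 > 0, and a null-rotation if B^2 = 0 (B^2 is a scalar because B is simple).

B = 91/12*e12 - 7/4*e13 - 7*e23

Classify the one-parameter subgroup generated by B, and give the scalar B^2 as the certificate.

B^2 term by term: the squares give (91/12)^2*(e12)^2 + (-7/4)^2*(e13)^2 + (-7)^2*(e23)^2 = 8281/144*(-1) + 49/16*(+1) + 49*(+1) = -49/9 (each basis 2-blade squares to minus the product of its generators' squares); cross terms between blades sharing an index anticommute and cancel. So B^2 = -49/9.
Answer: rotation, certificate B^2 = -49/9. The scalar -49/9 is the complete invariant here: its sign names the subgroup type.


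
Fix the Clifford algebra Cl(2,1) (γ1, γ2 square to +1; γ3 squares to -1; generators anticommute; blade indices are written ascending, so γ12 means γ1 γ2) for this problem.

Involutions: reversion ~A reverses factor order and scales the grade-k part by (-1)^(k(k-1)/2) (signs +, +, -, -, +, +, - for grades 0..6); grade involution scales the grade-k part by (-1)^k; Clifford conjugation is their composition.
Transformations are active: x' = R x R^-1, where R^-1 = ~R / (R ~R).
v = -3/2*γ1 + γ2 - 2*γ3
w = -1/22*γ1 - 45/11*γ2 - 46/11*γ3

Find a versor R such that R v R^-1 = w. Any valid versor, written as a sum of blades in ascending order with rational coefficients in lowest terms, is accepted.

Take R = v + w = -17/11*γ1 - 34/11*γ2 - 68/11*γ3. Because q(v) = q(w) = -3/4, conjugation by R sends v exactly to w.
Answer: -17/11*γ1 - 34/11*γ2 - 68/11*γ3


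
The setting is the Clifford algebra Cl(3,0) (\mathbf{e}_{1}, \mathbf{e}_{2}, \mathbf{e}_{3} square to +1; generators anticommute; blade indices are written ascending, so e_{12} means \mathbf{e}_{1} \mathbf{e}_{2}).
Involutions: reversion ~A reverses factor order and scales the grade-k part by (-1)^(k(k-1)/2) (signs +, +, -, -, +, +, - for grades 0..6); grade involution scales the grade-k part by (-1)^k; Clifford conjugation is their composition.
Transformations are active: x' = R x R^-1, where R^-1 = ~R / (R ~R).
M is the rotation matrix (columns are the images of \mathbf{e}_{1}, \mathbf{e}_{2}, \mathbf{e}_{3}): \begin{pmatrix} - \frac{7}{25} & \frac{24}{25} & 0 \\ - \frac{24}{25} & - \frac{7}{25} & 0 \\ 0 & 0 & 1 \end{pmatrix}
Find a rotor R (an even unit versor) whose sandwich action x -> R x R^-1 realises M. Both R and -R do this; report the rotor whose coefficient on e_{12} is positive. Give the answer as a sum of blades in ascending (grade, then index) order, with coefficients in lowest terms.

Method: write R = a + b12*e_{12} + b13*e_{13} + b23*e_{23} with a^2 + b12^2 + b13^2 + b23^2 = 1 (so R^-1 = ~R). Expanding the columns R e_j ~R gives tr M = 4a^2 - 1 and, from the antisymmetric part, M21 - M12 = -4a*b12, M13 - M31 = 4a*b13, M32 - M23 = -4a*b23.
Here tr M = \frac{11}{25}, so a^2 = (1 + tr M)/4 = \frac{9}{25} and a = ±\frac{3}{5}. Taking a = \frac{3}{5}: M21 - M12 = -\frac{48}{25}, M13 - M31 = 0, M32 - M23 = 0, giving b12 = \frac{4}{5}, b13 = 0, b23 = 0, i.e. R = \frac{3}{5} + \frac{4}{5} e_{12}.
Its e_{12} coefficient is already positive.
Answer: \frac{3}{5} + \frac{4}{5} e_{12}. Recall the cover is two-to-one: with M of trace \frac{11}{25}, both preimages act alike, and the stated e_{12} sign chooses the sheet.


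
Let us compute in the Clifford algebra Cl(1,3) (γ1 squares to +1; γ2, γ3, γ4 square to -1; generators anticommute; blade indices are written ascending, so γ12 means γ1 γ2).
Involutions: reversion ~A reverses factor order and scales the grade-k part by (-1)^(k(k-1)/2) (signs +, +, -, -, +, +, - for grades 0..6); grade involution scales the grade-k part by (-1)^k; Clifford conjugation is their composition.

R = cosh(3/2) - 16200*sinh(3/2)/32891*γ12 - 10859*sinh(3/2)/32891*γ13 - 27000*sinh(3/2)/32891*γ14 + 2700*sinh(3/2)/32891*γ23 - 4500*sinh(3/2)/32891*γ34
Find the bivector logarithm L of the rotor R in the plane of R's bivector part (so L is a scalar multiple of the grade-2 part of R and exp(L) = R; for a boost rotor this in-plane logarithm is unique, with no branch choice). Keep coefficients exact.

The scalar part of R is cosh(3/2), which fixes the rapidity magnitude through cosh (cosh is even, so it cannot fix the sign — the bivector part carries that); dividing the bivector part by sinh of the rapidity gives the plane, and L = rapidity * plane, where the joint sign ambiguity of (rapidity, plane) cancels in the product.
Concretely: cosh(rapidity) = cosh(3/2) gives rapidity = ±3/2, and since rapidity/sinh(rapidity) is even the sign is immaterial: L = (rapidity/sinh(rapidity)) * <R>_2 = (3/(2*sinh(3/2))) * <R>_2.
Answer: -24300/32891*γ12 - 32577/65782*γ13 - 40500/32891*γ14 + 4050/32891*γ23 - 6750/32891*γ34
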